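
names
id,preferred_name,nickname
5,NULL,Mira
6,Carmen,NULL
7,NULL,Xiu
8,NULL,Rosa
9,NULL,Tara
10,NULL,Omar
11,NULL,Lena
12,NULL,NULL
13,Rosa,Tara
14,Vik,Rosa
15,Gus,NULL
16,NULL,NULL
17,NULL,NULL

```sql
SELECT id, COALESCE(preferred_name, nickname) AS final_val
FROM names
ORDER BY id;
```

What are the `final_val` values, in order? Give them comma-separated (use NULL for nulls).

id=5: preferred_name=NULL, nickname=Mira → Mira
id=6: preferred_name=Carmen → Carmen
id=7: preferred_name=NULL, nickname=Xiu → Xiu
id=8: preferred_name=NULL, nickname=Rosa → Rosa
id=9: preferred_name=NULL, nickname=Tara → Tara
id=10: preferred_name=NULL, nickname=Omar → Omar
id=11: preferred_name=NULL, nickname=Lena → Lena
id=12: preferred_name=NULL, nickname=NULL (all NULL) → NULL
id=13: preferred_name=Rosa → Rosa
id=14: preferred_name=Vik → Vik
id=15: preferred_name=Gus → Gus
id=16: preferred_name=NULL, nickname=NULL (all NULL) → NULL
id=17: preferred_name=NULL, nickname=NULL (all NULL) → NULL

Mira, Carmen, Xiu, Rosa, Tara, Omar, Lena, NULL, Rosa, Vik, Gus, NULL, NULL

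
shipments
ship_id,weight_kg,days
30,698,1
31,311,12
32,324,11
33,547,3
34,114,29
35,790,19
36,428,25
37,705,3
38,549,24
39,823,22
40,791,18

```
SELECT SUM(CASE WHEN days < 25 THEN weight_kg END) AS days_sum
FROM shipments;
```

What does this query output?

5538

ship_id=30: ✓ → 698
ship_id=31: ✓ → 311
ship_id=32: ✓ → 324
ship_id=33: ✓ → 547
ship_id=34: ✗
ship_id=35: ✓ → 790
ship_id=36: ✗
ship_id=37: ✓ → 705
ship_id=38: ✓ → 549
ship_id=39: ✓ → 823
ship_id=40: ✓ → 791
days_sum = 698 + 311 + 324 + 547 + 790 + 705 + 549 + 823 + 791 = 5538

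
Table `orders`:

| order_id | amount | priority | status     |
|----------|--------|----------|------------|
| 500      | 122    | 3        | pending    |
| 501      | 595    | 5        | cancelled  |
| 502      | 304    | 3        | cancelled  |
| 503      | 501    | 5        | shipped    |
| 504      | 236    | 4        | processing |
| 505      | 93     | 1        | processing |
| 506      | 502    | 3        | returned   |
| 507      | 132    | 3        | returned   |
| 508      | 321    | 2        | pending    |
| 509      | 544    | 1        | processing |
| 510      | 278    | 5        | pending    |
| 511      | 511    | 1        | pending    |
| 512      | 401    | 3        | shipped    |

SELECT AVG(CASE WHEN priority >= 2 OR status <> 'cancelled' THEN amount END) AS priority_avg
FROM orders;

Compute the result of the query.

349.2307692308

order_id=500: ✓ → 122
order_id=501: ✓ → 595
order_id=502: ✓ → 304
order_id=503: ✓ → 501
order_id=504: ✓ → 236
order_id=505: ✓ → 93
order_id=506: ✓ → 502
order_id=507: ✓ → 132
order_id=508: ✓ → 321
order_id=509: ✓ → 544
order_id=510: ✓ → 278
order_id=511: ✓ → 511
order_id=512: ✓ → 401
priority_avg = (122 + 595 + 304 + 501 + 236 + 93 + 502 + 132 + 321 + 544 + 278 + 511 + 401) / 13 = 349.2307692308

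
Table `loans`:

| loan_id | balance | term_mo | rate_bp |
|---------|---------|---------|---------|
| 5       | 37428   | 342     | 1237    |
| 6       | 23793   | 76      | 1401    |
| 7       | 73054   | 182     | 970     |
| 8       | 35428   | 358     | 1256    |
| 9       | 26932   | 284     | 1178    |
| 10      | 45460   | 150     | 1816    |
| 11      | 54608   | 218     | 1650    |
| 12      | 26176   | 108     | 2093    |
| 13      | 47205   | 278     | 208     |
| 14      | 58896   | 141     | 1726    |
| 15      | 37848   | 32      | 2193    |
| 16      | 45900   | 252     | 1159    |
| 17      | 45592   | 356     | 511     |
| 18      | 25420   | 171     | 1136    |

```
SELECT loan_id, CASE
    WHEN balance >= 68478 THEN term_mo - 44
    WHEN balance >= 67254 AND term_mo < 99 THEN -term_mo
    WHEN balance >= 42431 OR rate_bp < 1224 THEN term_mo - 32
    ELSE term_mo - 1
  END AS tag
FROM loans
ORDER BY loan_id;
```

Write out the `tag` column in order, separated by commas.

loan_id=5: ELSE → 341
loan_id=6: ELSE → 75
loan_id=7: balance >= 68478 → 138
loan_id=8: ELSE → 357
loan_id=9: balance >= 42431 OR rate_bp < 1224 → 252
loan_id=10: balance >= 42431 OR rate_bp < 1224 → 118
loan_id=11: balance >= 42431 OR rate_bp < 1224 → 186
loan_id=12: ELSE → 107
loan_id=13: balance >= 42431 OR rate_bp < 1224 → 246
loan_id=14: balance >= 42431 OR rate_bp < 1224 → 109
loan_id=15: ELSE → 31
loan_id=16: balance >= 42431 OR rate_bp < 1224 → 220
loan_id=17: balance >= 42431 OR rate_bp < 1224 → 324
loan_id=18: balance >= 42431 OR rate_bp < 1224 → 139

341, 75, 138, 357, 252, 118, 186, 107, 246, 109, 31, 220, 324, 139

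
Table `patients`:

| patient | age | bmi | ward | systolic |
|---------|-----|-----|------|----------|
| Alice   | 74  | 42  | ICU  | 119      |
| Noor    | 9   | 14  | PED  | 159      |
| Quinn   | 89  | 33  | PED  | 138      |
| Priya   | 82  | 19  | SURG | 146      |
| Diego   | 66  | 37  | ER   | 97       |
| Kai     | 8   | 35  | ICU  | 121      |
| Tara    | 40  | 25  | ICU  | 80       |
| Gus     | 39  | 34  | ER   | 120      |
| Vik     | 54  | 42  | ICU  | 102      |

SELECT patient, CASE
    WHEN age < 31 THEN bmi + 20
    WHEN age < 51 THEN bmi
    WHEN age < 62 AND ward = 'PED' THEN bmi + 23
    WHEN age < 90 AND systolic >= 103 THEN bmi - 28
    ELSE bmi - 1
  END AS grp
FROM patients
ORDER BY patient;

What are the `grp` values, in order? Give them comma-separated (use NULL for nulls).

patient=Alice: age < 90 AND systolic >= 103 → 14
patient=Diego: ELSE → 36
patient=Gus: age < 51 → 34
patient=Kai: age < 31 → 55
patient=Noor: age < 31 → 34
patient=Priya: age < 90 AND systolic >= 103 → -9
patient=Quinn: age < 90 AND systolic >= 103 → 5
patient=Tara: age < 51 → 25
patient=Vik: ELSE → 41

14, 36, 34, 55, 34, -9, 5, 25, 41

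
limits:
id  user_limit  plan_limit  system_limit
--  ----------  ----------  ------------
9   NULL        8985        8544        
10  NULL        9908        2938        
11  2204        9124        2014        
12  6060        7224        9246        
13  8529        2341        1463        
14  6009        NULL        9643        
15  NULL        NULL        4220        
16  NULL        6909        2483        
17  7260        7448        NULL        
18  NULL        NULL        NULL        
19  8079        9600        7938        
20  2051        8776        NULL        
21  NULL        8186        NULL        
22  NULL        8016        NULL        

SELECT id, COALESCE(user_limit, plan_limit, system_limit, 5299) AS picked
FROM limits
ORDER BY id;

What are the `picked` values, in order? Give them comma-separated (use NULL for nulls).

8985, 9908, 2204, 6060, 8529, 6009, 4220, 6909, 7260, 5299, 8079, 2051, 8186, 8016

id=9: user_limit=NULL, plan_limit=8985 → 8985
id=10: user_limit=NULL, plan_limit=9908 → 9908
id=11: user_limit=2204 → 2204
id=12: user_limit=6060 → 6060
id=13: user_limit=8529 → 8529
id=14: user_limit=6009 → 6009
id=15: user_limit=NULL, plan_limit=NULL, system_limit=4220 → 4220
id=16: user_limit=NULL, plan_limit=6909 → 6909
id=17: user_limit=7260 → 7260
id=18: user_limit=NULL, plan_limit=NULL, system_limit=NULL, → literal 5299 → 5299
id=19: user_limit=8079 → 8079
id=20: user_limit=2051 → 2051
id=21: user_limit=NULL, plan_limit=8186 → 8186
id=22: user_limit=NULL, plan_limit=8016 → 8016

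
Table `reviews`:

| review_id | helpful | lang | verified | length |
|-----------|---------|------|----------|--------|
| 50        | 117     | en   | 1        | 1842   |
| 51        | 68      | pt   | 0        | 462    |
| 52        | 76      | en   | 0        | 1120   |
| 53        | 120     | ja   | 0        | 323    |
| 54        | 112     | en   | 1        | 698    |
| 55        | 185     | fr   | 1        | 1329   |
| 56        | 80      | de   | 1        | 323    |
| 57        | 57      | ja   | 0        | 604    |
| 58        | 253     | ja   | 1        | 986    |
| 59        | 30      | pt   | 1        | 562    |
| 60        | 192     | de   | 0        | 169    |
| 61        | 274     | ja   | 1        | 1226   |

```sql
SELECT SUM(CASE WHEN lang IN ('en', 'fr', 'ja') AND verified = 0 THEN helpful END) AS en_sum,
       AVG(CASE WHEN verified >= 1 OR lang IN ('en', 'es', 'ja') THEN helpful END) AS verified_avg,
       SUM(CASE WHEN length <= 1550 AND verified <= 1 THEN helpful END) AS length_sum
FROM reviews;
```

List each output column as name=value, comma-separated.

en_sum=253, verified_avg=130.4, length_sum=1447

[en_sum: lang IN ('en', 'fr', 'ja') AND verified = 0]
review_id=50: ✗
review_id=51: ✗
review_id=52: ✓ → 76
review_id=53: ✓ → 120
review_id=54: ✗
review_id=55: ✗
review_id=56: ✗
review_id=57: ✓ → 57
review_id=58: ✗
review_id=59: ✗
review_id=60: ✗
review_id=61: ✗
en_sum = 76 + 120 + 57 = 253
—
[verified_avg: verified >= 1 OR lang IN ('en', 'es', 'ja')]
review_id=50: ✓ → 117
review_id=51: ✗
review_id=52: ✓ → 76
review_id=53: ✓ → 120
review_id=54: ✓ → 112
review_id=55: ✓ → 185
review_id=56: ✓ → 80
review_id=57: ✓ → 57
review_id=58: ✓ → 253
review_id=59: ✓ → 30
review_id=60: ✗
review_id=61: ✓ → 274
verified_avg = (117 + 76 + 120 + 112 + 185 + 80 + 57 + 253 + 30 + 274) / 10 = 130.4
—
[length_sum: length <= 1550 AND verified <= 1]
review_id=50: ✗
review_id=51: ✓ → 68
review_id=52: ✓ → 76
review_id=53: ✓ → 120
review_id=54: ✓ → 112
review_id=55: ✓ → 185
review_id=56: ✓ → 80
review_id=57: ✓ → 57
review_id=58: ✓ → 253
review_id=59: ✓ → 30
review_id=60: ✓ → 192
review_id=61: ✓ → 274
length_sum = 68 + 76 + 120 + 112 + 185 + 80 + 57 + 253 + 30 + 192 + 274 = 1447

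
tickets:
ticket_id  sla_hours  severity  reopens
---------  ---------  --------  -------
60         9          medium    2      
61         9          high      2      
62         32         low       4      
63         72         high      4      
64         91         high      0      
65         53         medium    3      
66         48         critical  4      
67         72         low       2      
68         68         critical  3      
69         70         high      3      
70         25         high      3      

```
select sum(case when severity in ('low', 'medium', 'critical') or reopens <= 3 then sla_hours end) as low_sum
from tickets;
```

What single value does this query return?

ticket_id=60: ✓ → 9
ticket_id=61: ✓ → 9
ticket_id=62: ✓ → 32
ticket_id=63: ✗
ticket_id=64: ✓ → 91
ticket_id=65: ✓ → 53
ticket_id=66: ✓ → 48
ticket_id=67: ✓ → 72
ticket_id=68: ✓ → 68
ticket_id=69: ✓ → 70
ticket_id=70: ✓ → 25
low_sum = 9 + 9 + 32 + 91 + 53 + 48 + 72 + 68 + 70 + 25 = 477

477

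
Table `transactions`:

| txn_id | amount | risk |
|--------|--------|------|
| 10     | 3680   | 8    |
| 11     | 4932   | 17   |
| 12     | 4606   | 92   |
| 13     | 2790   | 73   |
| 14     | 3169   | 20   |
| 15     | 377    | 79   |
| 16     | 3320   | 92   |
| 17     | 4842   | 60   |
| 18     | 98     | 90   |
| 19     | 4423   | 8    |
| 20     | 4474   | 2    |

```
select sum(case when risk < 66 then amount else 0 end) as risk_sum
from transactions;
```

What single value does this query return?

txn_id=10: ✓ → 3680
txn_id=11: ✓ → 4932
txn_id=12: ✗
txn_id=13: ✗
txn_id=14: ✓ → 3169
txn_id=15: ✗
txn_id=16: ✗
txn_id=17: ✓ → 4842
txn_id=18: ✗
txn_id=19: ✓ → 4423
txn_id=20: ✓ → 4474
risk_sum = 3680 + 4932 + 3169 + 4842 + 4423 + 4474 = 25520

25520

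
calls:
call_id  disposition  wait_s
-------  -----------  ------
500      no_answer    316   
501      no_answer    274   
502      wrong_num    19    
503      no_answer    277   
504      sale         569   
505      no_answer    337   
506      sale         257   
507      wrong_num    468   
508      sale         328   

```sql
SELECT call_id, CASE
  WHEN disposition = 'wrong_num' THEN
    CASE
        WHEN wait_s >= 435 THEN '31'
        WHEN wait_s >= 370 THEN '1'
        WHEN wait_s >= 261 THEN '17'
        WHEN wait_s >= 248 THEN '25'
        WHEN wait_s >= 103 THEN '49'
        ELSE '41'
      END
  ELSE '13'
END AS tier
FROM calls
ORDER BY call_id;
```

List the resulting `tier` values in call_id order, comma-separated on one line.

call_id=500: disposition='no_answer' → outer ELSE → 13
call_id=501: disposition='no_answer' → outer ELSE → 13
call_id=502: disposition='wrong_num' → inner[ELSE] → 41
call_id=503: disposition='no_answer' → outer ELSE → 13
call_id=504: disposition='sale' → outer ELSE → 13
call_id=505: disposition='no_answer' → outer ELSE → 13
call_id=506: disposition='sale' → outer ELSE → 13
call_id=507: disposition='wrong_num' → inner[wait_s >= 435] → 31
call_id=508: disposition='sale' → outer ELSE → 13

13, 13, 41, 13, 13, 13, 13, 31, 13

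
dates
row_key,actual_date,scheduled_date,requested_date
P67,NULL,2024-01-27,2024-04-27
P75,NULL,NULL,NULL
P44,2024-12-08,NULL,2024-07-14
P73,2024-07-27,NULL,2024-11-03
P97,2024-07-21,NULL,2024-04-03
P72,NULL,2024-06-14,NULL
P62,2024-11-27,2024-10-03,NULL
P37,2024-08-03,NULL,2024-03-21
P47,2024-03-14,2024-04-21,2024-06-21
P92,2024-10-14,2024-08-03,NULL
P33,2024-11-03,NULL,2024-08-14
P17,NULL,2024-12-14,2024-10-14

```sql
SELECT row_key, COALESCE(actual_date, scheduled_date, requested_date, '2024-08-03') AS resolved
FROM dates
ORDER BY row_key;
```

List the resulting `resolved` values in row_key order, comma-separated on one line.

2024-12-14, 2024-11-03, 2024-08-03, 2024-12-08, 2024-03-14, 2024-11-27, 2024-01-27, 2024-06-14, 2024-07-27, 2024-08-03, 2024-10-14, 2024-07-21

row_key=P17: actual_date=NULL, scheduled_date=2024-12-14 → 2024-12-14
row_key=P33: actual_date=2024-11-03 → 2024-11-03
row_key=P37: actual_date=2024-08-03 → 2024-08-03
row_key=P44: actual_date=2024-12-08 → 2024-12-08
row_key=P47: actual_date=2024-03-14 → 2024-03-14
row_key=P62: actual_date=2024-11-27 → 2024-11-27
row_key=P67: actual_date=NULL, scheduled_date=2024-01-27 → 2024-01-27
row_key=P72: actual_date=NULL, scheduled_date=2024-06-14 → 2024-06-14
row_key=P73: actual_date=2024-07-27 → 2024-07-27
row_key=P75: actual_date=NULL, scheduled_date=NULL, requested_date=NULL, → literal 2024-08-03 → 2024-08-03
row_key=P92: actual_date=2024-10-14 → 2024-10-14
row_key=P97: actual_date=2024-07-21 → 2024-07-21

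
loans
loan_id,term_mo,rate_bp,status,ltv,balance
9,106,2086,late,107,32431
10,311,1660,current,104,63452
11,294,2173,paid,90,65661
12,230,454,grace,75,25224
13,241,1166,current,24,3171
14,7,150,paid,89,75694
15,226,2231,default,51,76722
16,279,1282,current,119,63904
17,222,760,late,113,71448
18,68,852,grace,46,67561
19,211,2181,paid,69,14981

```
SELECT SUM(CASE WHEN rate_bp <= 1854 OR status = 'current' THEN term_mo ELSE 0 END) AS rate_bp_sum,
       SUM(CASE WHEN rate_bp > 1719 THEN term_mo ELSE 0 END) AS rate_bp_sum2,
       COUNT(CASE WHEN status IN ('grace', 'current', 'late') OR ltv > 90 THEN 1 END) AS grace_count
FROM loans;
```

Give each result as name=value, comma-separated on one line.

[rate_bp_sum: rate_bp <= 1854 OR status = 'current']
loan_id=9: ✗
loan_id=10: ✓ → 311
loan_id=11: ✗
loan_id=12: ✓ → 230
loan_id=13: ✓ → 241
loan_id=14: ✓ → 7
loan_id=15: ✗
loan_id=16: ✓ → 279
loan_id=17: ✓ → 222
loan_id=18: ✓ → 68
loan_id=19: ✗
rate_bp_sum = 311 + 230 + 241 + 7 + 279 + 222 + 68 = 1358
—
[rate_bp_sum2: rate_bp > 1719]
loan_id=9: ✓ → 106
loan_id=10: ✗
loan_id=11: ✓ → 294
loan_id=12: ✗
loan_id=13: ✗
loan_id=14: ✗
loan_id=15: ✓ → 226
loan_id=16: ✗
loan_id=17: ✗
loan_id=18: ✗
loan_id=19: ✓ → 211
rate_bp_sum2 = 106 + 294 + 226 + 211 = 837
—
[grace_count: status IN ('grace', 'current', 'late') OR ltv > 90]
loan_id=9: ✓ → 1
loan_id=10: ✓ → 1
loan_id=11: ✗
loan_id=12: ✓ → 1
loan_id=13: ✓ → 1
loan_id=14: ✗
loan_id=15: ✗
loan_id=16: ✓ → 1
loan_id=17: ✓ → 1
loan_id=18: ✓ → 1
loan_id=19: ✗
grace_count = COUNT(1, 1, 1, 1, 1, 1, 1) = 7

rate_bp_sum=1358, rate_bp_sum2=837, grace_count=7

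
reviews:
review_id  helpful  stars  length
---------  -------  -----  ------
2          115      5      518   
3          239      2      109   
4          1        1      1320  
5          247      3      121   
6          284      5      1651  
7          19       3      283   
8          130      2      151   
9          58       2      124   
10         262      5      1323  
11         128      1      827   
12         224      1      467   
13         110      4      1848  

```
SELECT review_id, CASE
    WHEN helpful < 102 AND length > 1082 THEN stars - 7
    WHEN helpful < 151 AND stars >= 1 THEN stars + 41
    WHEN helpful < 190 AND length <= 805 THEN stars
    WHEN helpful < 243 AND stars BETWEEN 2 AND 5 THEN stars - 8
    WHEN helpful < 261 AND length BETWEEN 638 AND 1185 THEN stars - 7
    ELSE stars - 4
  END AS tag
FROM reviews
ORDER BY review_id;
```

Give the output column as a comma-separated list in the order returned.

review_id=2: helpful < 151 AND stars >= 1 → 46
review_id=3: helpful < 243 AND stars BETWEEN 2 AND 5 → -6
review_id=4: helpful < 102 AND length > 1082 → -6
review_id=5: ELSE → -1
review_id=6: ELSE → 1
review_id=7: helpful < 151 AND stars >= 1 → 44
review_id=8: helpful < 151 AND stars >= 1 → 43
review_id=9: helpful < 151 AND stars >= 1 → 43
review_id=10: ELSE → 1
review_id=11: helpful < 151 AND stars >= 1 → 42
review_id=12: ELSE → -3
review_id=13: helpful < 151 AND stars >= 1 → 45

46, -6, -6, -1, 1, 44, 43, 43, 1, 42, -3, 45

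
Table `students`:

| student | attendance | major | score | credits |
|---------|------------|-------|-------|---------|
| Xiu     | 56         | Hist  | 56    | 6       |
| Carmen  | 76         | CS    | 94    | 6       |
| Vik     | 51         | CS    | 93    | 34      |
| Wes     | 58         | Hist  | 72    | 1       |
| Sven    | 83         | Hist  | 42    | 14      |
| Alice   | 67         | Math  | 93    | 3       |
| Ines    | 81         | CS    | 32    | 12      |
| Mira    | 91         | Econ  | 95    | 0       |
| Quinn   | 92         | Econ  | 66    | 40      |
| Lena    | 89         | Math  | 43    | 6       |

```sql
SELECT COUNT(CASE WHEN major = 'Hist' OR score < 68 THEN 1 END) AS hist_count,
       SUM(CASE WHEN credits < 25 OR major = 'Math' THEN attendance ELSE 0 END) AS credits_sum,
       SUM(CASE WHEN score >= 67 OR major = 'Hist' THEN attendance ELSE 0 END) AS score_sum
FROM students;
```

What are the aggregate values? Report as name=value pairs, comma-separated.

[hist_count: major = 'Hist' OR score < 68]
student=Xiu: ✓ → 1
student=Carmen: ✗
student=Vik: ✗
student=Wes: ✓ → 1
student=Sven: ✓ → 1
student=Alice: ✗
student=Ines: ✓ → 1
student=Mira: ✗
student=Quinn: ✓ → 1
student=Lena: ✓ → 1
hist_count = COUNT(1, 1, 1, 1, 1, 1) = 6
—
[credits_sum: credits < 25 OR major = 'Math']
student=Xiu: ✓ → 56
student=Carmen: ✓ → 76
student=Vik: ✗
student=Wes: ✓ → 58
student=Sven: ✓ → 83
student=Alice: ✓ → 67
student=Ines: ✓ → 81
student=Mira: ✓ → 91
student=Quinn: ✗
student=Lena: ✓ → 89
credits_sum = 56 + 76 + 58 + 83 + 67 + 81 + 91 + 89 = 601
—
[score_sum: score >= 67 OR major = 'Hist']
student=Xiu: ✓ → 56
student=Carmen: ✓ → 76
student=Vik: ✓ → 51
student=Wes: ✓ → 58
student=Sven: ✓ → 83
student=Alice: ✓ → 67
student=Ines: ✗
student=Mira: ✓ → 91
student=Quinn: ✗
student=Lena: ✗
score_sum = 56 + 76 + 51 + 58 + 83 + 67 + 91 = 482

hist_count=6, credits_sum=601, score_sum=482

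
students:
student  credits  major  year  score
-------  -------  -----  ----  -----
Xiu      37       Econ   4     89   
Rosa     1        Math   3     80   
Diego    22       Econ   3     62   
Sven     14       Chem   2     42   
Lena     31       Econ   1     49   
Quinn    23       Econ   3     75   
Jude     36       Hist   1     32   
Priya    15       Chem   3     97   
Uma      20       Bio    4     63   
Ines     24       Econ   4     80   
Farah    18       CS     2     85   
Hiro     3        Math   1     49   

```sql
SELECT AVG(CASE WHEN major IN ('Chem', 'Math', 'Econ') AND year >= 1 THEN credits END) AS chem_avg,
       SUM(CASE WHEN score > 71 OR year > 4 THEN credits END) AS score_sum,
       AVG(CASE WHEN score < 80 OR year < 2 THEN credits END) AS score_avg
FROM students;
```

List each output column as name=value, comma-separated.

[chem_avg: major IN ('Chem', 'Math', 'Econ') AND year >= 1]
student=Xiu: ✓ → 37
student=Rosa: ✓ → 1
student=Diego: ✓ → 22
student=Sven: ✓ → 14
student=Lena: ✓ → 31
student=Quinn: ✓ → 23
student=Jude: ✗
student=Priya: ✓ → 15
student=Uma: ✗
student=Ines: ✓ → 24
student=Farah: ✗
student=Hiro: ✓ → 3
chem_avg = (37 + 1 + 22 + 14 + 31 + 23 + 15 + 24 + 3) / 9 = 18.8888888889
—
[score_sum: score > 71 OR year > 4]
student=Xiu: ✓ → 37
student=Rosa: ✓ → 1
student=Diego: ✗
student=Sven: ✗
student=Lena: ✗
student=Quinn: ✓ → 23
student=Jude: ✗
student=Priya: ✓ → 15
student=Uma: ✗
student=Ines: ✓ → 24
student=Farah: ✓ → 18
student=Hiro: ✗
score_sum = 37 + 1 + 23 + 15 + 24 + 18 = 118
—
[score_avg: score < 80 OR year < 2]
student=Xiu: ✗
student=Rosa: ✗
student=Diego: ✓ → 22
student=Sven: ✓ → 14
student=Lena: ✓ → 31
student=Quinn: ✓ → 23
student=Jude: ✓ → 36
student=Priya: ✗
student=Uma: ✓ → 20
student=Ines: ✗
student=Farah: ✗
student=Hiro: ✓ → 3
score_avg = (22 + 14 + 31 + 23 + 36 + 20 + 3) / 7 = 21.2857142857

chem_avg=18.8888888889, score_sum=118, score_avg=21.2857142857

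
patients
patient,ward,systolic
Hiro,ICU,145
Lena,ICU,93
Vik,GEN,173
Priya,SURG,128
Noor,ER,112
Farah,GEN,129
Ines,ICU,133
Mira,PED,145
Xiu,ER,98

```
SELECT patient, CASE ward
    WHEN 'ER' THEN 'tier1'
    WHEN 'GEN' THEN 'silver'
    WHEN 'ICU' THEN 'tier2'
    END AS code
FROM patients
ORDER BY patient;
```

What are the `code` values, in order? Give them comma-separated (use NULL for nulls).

patient=Farah: ward='GEN' → silver
patient=Hiro: ward='ICU' → tier2
patient=Ines: ward='ICU' → tier2
patient=Lena: ward='ICU' → tier2
patient=Mira: (no match → NULL) → NULL
patient=Noor: ward='ER' → tier1
patient=Priya: (no match → NULL) → NULL
patient=Vik: ward='GEN' → silver
patient=Xiu: ward='ER' → tier1

silver, tier2, tier2, tier2, NULL, tier1, NULL, silver, tier1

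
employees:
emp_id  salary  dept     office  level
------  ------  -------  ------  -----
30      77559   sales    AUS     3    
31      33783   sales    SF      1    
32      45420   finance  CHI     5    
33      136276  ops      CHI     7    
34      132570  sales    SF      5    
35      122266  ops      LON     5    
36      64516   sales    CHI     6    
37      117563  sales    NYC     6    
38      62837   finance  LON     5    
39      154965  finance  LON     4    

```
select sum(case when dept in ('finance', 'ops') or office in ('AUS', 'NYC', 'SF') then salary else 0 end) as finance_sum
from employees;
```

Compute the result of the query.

883239

emp_id=30: ✓ → 77559
emp_id=31: ✓ → 33783
emp_id=32: ✓ → 45420
emp_id=33: ✓ → 136276
emp_id=34: ✓ → 132570
emp_id=35: ✓ → 122266
emp_id=36: ✗
emp_id=37: ✓ → 117563
emp_id=38: ✓ → 62837
emp_id=39: ✓ → 154965
finance_sum = 77559 + 33783 + 45420 + 136276 + 132570 + 122266 + 117563 + 62837 + 154965 = 883239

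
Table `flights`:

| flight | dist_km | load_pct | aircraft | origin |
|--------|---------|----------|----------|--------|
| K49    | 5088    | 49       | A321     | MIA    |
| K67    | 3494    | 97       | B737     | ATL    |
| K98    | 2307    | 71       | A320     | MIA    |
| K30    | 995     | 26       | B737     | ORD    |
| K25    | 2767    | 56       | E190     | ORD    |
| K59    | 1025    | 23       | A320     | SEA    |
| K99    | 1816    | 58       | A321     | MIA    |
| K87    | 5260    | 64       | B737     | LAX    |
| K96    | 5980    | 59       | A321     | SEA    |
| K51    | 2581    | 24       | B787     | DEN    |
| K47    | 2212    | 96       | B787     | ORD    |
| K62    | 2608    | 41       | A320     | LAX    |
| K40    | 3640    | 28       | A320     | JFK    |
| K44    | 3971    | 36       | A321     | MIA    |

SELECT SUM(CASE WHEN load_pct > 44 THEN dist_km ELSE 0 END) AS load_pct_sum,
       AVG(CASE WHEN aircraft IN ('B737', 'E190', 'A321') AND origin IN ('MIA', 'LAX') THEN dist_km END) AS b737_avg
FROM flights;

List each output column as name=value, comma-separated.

[load_pct_sum: load_pct > 44]
flight=K49: ✓ → 5088
flight=K67: ✓ → 3494
flight=K98: ✓ → 2307
flight=K30: ✗
flight=K25: ✓ → 2767
flight=K59: ✗
flight=K99: ✓ → 1816
flight=K87: ✓ → 5260
flight=K96: ✓ → 5980
flight=K51: ✗
flight=K47: ✓ → 2212
flight=K62: ✗
flight=K40: ✗
flight=K44: ✗
load_pct_sum = 5088 + 3494 + 2307 + 2767 + 1816 + 5260 + 5980 + 2212 = 28924
—
[b737_avg: aircraft IN ('B737', 'E190', 'A321') AND origin IN ('MIA', 'LAX')]
flight=K49: ✓ → 5088
flight=K67: ✗
flight=K98: ✗
flight=K30: ✗
flight=K25: ✗
flight=K59: ✗
flight=K99: ✓ → 1816
flight=K87: ✓ → 5260
flight=K96: ✗
flight=K51: ✗
flight=K47: ✗
flight=K62: ✗
flight=K40: ✗
flight=K44: ✓ → 3971
b737_avg = (5088 + 1816 + 5260 + 3971) / 4 = 4033.75

load_pct_sum=28924, b737_avg=4033.75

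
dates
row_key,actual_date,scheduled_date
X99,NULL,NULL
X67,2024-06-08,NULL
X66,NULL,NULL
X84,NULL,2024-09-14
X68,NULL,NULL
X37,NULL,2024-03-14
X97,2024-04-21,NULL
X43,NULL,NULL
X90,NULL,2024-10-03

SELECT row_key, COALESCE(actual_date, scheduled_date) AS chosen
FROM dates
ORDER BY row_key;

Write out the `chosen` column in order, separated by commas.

row_key=X37: actual_date=NULL, scheduled_date=2024-03-14 → 2024-03-14
row_key=X43: actual_date=NULL, scheduled_date=NULL (all NULL) → NULL
row_key=X66: actual_date=NULL, scheduled_date=NULL (all NULL) → NULL
row_key=X67: actual_date=2024-06-08 → 2024-06-08
row_key=X68: actual_date=NULL, scheduled_date=NULL (all NULL) → NULL
row_key=X84: actual_date=NULL, scheduled_date=2024-09-14 → 2024-09-14
row_key=X90: actual_date=NULL, scheduled_date=2024-10-03 → 2024-10-03
row_key=X97: actual_date=2024-04-21 → 2024-04-21
row_key=X99: actual_date=NULL, scheduled_date=NULL (all NULL) → NULL

2024-03-14, NULL, NULL, 2024-06-08, NULL, 2024-09-14, 2024-10-03, 2024-04-21, NULL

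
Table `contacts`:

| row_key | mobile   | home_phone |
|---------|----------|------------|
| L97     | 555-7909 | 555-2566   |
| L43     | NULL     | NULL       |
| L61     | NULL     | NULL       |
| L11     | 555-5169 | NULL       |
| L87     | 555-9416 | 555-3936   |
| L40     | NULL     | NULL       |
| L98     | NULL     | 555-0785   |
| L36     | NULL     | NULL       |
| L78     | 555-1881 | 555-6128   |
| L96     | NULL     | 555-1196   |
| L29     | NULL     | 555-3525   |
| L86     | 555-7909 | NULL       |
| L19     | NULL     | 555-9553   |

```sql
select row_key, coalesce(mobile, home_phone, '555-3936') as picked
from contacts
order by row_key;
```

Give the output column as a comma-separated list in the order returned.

row_key=L11: mobile=555-5169 → 555-5169
row_key=L19: mobile=NULL, home_phone=555-9553 → 555-9553
row_key=L29: mobile=NULL, home_phone=555-3525 → 555-3525
row_key=L36: mobile=NULL, home_phone=NULL, → literal 555-3936 → 555-3936
row_key=L40: mobile=NULL, home_phone=NULL, → literal 555-3936 → 555-3936
row_key=L43: mobile=NULL, home_phone=NULL, → literal 555-3936 → 555-3936
row_key=L61: mobile=NULL, home_phone=NULL, → literal 555-3936 → 555-3936
row_key=L78: mobile=555-1881 → 555-1881
row_key=L86: mobile=555-7909 → 555-7909
row_key=L87: mobile=555-9416 → 555-9416
row_key=L96: mobile=NULL, home_phone=555-1196 → 555-1196
row_key=L97: mobile=555-7909 → 555-7909
row_key=L98: mobile=NULL, home_phone=555-0785 → 555-0785

555-5169, 555-9553, 555-3525, 555-3936, 555-3936, 555-3936, 555-3936, 555-1881, 555-7909, 555-9416, 555-1196, 555-7909, 555-0785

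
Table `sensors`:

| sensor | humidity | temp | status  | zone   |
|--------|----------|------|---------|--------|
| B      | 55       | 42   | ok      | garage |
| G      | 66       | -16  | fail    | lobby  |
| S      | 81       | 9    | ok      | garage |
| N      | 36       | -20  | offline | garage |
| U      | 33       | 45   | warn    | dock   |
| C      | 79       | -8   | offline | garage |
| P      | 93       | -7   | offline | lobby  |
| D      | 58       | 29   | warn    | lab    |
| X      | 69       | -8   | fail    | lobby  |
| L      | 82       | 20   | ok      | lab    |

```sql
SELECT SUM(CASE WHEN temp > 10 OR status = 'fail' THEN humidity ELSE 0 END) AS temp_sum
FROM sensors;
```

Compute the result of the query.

sensor=B: ✓ → 55
sensor=G: ✓ → 66
sensor=S: ✗
sensor=N: ✗
sensor=U: ✓ → 33
sensor=C: ✗
sensor=P: ✗
sensor=D: ✓ → 58
sensor=X: ✓ → 69
sensor=L: ✓ → 82
temp_sum = 55 + 66 + 33 + 58 + 69 + 82 = 363

363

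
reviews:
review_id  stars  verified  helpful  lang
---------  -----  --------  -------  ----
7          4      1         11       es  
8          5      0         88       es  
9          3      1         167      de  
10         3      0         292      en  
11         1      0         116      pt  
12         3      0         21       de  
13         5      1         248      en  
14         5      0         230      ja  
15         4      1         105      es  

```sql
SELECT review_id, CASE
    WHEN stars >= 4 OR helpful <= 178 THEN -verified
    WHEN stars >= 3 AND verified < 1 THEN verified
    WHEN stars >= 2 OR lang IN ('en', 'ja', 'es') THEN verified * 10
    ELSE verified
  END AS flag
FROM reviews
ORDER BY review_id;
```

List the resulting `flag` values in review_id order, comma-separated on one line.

review_id=7: stars >= 4 OR helpful <= 178 → -1
review_id=8: stars >= 4 OR helpful <= 178 → 0
review_id=9: stars >= 4 OR helpful <= 178 → -1
review_id=10: stars >= 3 AND verified < 1 → 0
review_id=11: stars >= 4 OR helpful <= 178 → 0
review_id=12: stars >= 4 OR helpful <= 178 → 0
review_id=13: stars >= 4 OR helpful <= 178 → -1
review_id=14: stars >= 4 OR helpful <= 178 → 0
review_id=15: stars >= 4 OR helpful <= 178 → -1

-1, 0, -1, 0, 0, 0, -1, 0, -1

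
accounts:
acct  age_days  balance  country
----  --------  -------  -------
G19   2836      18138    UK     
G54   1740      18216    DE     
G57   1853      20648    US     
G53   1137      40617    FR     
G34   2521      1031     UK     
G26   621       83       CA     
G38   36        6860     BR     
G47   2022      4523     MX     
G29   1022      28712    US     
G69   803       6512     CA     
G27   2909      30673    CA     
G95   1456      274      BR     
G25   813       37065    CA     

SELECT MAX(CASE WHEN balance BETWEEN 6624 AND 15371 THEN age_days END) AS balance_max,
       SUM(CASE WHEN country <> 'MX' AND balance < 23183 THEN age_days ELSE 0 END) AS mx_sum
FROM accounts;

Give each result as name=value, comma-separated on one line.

balance_max=36, mx_sum=11866

[balance_max: balance BETWEEN 6624 AND 15371]
acct=G19: ✗
acct=G54: ✗
acct=G57: ✗
acct=G53: ✗
acct=G34: ✗
acct=G26: ✗
acct=G38: ✓ → 36
acct=G47: ✗
acct=G29: ✗
acct=G69: ✗
acct=G27: ✗
acct=G95: ✗
acct=G25: ✗
balance_max = MAX(36) = 36
—
[mx_sum: country <> 'MX' AND balance < 23183]
acct=G19: ✓ → 2836
acct=G54: ✓ → 1740
acct=G57: ✓ → 1853
acct=G53: ✗
acct=G34: ✓ → 2521
acct=G26: ✓ → 621
acct=G38: ✓ → 36
acct=G47: ✗
acct=G29: ✗
acct=G69: ✓ → 803
acct=G27: ✗
acct=G95: ✓ → 1456
acct=G25: ✗
mx_sum = 2836 + 1740 + 1853 + 2521 + 621 + 36 + 803 + 1456 = 11866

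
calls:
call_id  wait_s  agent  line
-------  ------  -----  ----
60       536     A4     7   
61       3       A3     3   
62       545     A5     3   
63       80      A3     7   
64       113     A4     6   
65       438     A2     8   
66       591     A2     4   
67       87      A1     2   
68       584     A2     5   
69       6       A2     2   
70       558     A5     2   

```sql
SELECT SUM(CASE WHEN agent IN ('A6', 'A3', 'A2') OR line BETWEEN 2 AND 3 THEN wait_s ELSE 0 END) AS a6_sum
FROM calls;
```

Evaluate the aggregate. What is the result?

2892

call_id=60: ✗
call_id=61: ✓ → 3
call_id=62: ✓ → 545
call_id=63: ✓ → 80
call_id=64: ✗
call_id=65: ✓ → 438
call_id=66: ✓ → 591
call_id=67: ✓ → 87
call_id=68: ✓ → 584
call_id=69: ✓ → 6
call_id=70: ✓ → 558
a6_sum = 3 + 545 + 80 + 438 + 591 + 87 + 584 + 6 + 558 = 2892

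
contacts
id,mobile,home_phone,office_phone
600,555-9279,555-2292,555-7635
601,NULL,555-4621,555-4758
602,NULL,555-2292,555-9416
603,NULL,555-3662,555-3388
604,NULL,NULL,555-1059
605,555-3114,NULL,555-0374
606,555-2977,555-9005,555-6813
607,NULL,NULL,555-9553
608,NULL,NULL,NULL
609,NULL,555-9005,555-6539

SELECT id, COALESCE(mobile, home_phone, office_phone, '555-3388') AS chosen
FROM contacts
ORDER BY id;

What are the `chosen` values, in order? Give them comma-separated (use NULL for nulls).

555-9279, 555-4621, 555-2292, 555-3662, 555-1059, 555-3114, 555-2977, 555-9553, 555-3388, 555-9005

id=600: mobile=555-9279 → 555-9279
id=601: mobile=NULL, home_phone=555-4621 → 555-4621
id=602: mobile=NULL, home_phone=555-2292 → 555-2292
id=603: mobile=NULL, home_phone=555-3662 → 555-3662
id=604: mobile=NULL, home_phone=NULL, office_phone=555-1059 → 555-1059
id=605: mobile=555-3114 → 555-3114
id=606: mobile=555-2977 → 555-2977
id=607: mobile=NULL, home_phone=NULL, office_phone=555-9553 → 555-9553
id=608: mobile=NULL, home_phone=NULL, office_phone=NULL, → literal 555-3388 → 555-3388
id=609: mobile=NULL, home_phone=555-9005 → 555-9005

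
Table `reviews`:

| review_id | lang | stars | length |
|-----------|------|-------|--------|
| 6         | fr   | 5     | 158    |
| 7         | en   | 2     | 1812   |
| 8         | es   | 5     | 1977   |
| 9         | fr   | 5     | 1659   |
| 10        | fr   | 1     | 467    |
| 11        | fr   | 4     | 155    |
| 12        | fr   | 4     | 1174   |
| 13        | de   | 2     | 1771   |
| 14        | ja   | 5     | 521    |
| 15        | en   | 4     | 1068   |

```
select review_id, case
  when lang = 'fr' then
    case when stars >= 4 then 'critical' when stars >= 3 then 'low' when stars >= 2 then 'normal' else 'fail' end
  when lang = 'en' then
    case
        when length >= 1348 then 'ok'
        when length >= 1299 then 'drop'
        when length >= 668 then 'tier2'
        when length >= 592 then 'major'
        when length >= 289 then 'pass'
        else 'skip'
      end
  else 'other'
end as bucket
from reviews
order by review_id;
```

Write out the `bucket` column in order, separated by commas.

review_id=6: lang='fr' → inner[stars >= 4] → critical
review_id=7: lang='en' → inner[length >= 1348] → ok
review_id=8: lang='es' → outer ELSE → other
review_id=9: lang='fr' → inner[stars >= 4] → critical
review_id=10: lang='fr' → inner[ELSE] → fail
review_id=11: lang='fr' → inner[stars >= 4] → critical
review_id=12: lang='fr' → inner[stars >= 4] → critical
review_id=13: lang='de' → outer ELSE → other
review_id=14: lang='ja' → outer ELSE → other
review_id=15: lang='en' → inner[length >= 668] → tier2

critical, ok, other, critical, fail, critical, critical, other, other, tier2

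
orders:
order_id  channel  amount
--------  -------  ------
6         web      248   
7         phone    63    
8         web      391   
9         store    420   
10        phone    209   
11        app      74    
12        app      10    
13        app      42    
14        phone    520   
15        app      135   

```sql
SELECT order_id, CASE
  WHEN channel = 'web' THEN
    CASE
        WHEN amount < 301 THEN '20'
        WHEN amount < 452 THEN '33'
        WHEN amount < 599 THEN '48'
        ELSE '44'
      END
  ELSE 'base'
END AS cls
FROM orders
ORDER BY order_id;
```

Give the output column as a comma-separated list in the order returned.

20, base, 33, base, base, base, base, base, base, base

order_id=6: channel='web' → inner[amount < 301] → 20
order_id=7: channel='phone' → outer ELSE → base
order_id=8: channel='web' → inner[amount < 452] → 33
order_id=9: channel='store' → outer ELSE → base
order_id=10: channel='phone' → outer ELSE → base
order_id=11: channel='app' → outer ELSE → base
order_id=12: channel='app' → outer ELSE → base
order_id=13: channel='app' → outer ELSE → base
order_id=14: channel='phone' → outer ELSE → base
order_id=15: channel='app' → outer ELSE → base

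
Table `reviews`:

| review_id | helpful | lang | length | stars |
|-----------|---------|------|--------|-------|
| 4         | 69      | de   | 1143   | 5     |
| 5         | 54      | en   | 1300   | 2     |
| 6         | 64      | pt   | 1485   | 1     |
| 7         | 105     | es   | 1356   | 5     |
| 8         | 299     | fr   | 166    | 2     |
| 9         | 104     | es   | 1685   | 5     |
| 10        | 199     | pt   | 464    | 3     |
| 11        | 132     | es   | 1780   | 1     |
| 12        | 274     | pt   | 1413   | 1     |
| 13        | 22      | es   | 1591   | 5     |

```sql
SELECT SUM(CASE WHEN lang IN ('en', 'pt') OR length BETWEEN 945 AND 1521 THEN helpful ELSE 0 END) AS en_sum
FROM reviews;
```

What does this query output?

review_id=4: ✓ → 69
review_id=5: ✓ → 54
review_id=6: ✓ → 64
review_id=7: ✓ → 105
review_id=8: ✗
review_id=9: ✗
review_id=10: ✓ → 199
review_id=11: ✗
review_id=12: ✓ → 274
review_id=13: ✗
en_sum = 69 + 54 + 64 + 105 + 199 + 274 = 765

765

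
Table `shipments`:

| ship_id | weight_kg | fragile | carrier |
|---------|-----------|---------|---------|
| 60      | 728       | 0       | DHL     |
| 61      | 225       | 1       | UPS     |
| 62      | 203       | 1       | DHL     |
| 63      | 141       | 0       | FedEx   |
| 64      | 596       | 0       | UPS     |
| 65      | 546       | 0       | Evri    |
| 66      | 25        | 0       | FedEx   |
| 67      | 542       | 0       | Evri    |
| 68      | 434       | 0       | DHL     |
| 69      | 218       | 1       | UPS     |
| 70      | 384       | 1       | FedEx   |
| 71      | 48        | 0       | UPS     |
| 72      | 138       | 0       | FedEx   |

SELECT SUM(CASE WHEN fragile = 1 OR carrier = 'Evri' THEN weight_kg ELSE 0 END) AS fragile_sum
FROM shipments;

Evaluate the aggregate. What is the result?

2118

ship_id=60: ✗
ship_id=61: ✓ → 225
ship_id=62: ✓ → 203
ship_id=63: ✗
ship_id=64: ✗
ship_id=65: ✓ → 546
ship_id=66: ✗
ship_id=67: ✓ → 542
ship_id=68: ✗
ship_id=69: ✓ → 218
ship_id=70: ✓ → 384
ship_id=71: ✗
ship_id=72: ✗
fragile_sum = 225 + 203 + 546 + 542 + 218 + 384 = 2118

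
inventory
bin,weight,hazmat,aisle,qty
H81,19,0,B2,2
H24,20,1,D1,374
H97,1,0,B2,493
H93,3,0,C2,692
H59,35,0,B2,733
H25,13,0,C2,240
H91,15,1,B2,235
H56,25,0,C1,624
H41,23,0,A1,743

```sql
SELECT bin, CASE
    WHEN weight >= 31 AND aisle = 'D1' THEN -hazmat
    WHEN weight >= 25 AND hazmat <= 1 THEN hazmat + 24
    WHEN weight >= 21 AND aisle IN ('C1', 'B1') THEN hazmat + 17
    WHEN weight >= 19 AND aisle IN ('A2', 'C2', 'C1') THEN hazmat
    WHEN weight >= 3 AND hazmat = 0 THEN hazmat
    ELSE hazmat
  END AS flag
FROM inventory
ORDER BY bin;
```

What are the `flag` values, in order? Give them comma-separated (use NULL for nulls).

1, 0, 0, 24, 24, 0, 1, 0, 0

bin=H24: ELSE → 1
bin=H25: weight >= 3 AND hazmat = 0 → 0
bin=H41: weight >= 3 AND hazmat = 0 → 0
bin=H56: weight >= 25 AND hazmat <= 1 → 24
bin=H59: weight >= 25 AND hazmat <= 1 → 24
bin=H81: weight >= 3 AND hazmat = 0 → 0
bin=H91: ELSE → 1
bin=H93: weight >= 3 AND hazmat = 0 → 0
bin=H97: ELSE → 0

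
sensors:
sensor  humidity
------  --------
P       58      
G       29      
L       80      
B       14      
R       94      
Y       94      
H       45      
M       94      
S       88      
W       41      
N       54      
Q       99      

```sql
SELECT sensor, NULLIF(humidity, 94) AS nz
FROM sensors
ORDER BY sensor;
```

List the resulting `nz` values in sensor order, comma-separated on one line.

14, 29, 45, 80, NULL, 54, 58, 99, NULL, 88, 41, NULL

sensor=B: humidity=14 vs 94: differ → 14
sensor=G: humidity=29 vs 94: differ → 29
sensor=H: humidity=45 vs 94: differ → 45
sensor=L: humidity=80 vs 94: differ → 80
sensor=M: humidity=94 vs 94: equal → NULL
sensor=N: humidity=54 vs 94: differ → 54
sensor=P: humidity=58 vs 94: differ → 58
sensor=Q: humidity=99 vs 94: differ → 99
sensor=R: humidity=94 vs 94: equal → NULL
sensor=S: humidity=88 vs 94: differ → 88
sensor=W: humidity=41 vs 94: differ → 41
sensor=Y: humidity=94 vs 94: equal → NULL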